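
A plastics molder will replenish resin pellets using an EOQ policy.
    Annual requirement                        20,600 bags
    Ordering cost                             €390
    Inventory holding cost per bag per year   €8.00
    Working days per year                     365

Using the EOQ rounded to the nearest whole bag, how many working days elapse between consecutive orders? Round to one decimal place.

25.1 days

EOQ = √(2DS/H) = √(2 × 20,600 × 390 / 8)
    = √(2,008,500.00) ≈ 1,417.22 → Q = 1,417 bags
Cycle time = (working days × Q)/D = (365 × 1,417) / 20,600 = 25.107 days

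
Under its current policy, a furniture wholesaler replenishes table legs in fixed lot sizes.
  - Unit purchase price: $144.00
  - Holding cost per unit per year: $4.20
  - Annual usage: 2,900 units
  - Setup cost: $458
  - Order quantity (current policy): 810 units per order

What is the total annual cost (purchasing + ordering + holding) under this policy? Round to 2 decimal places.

$420,940.75

Ordering: D/Q × S = 2,900/810 × $458 = $1,639.75
Holding:  Q/2 × H = 810/2 × $4.2 = $1,701.00
Purchase cost = D·C = 2,900 × 144 = $417,600.00
Total = $1,639.75 + $1,701.00 + $417,600.00 = $420,940.75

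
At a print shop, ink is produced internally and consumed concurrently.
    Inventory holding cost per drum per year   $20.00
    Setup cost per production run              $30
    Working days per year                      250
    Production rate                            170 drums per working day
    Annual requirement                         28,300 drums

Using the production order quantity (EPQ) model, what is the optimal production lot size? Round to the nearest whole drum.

Daily demand d = 28,300/250 = 113.200; p = 170; 1 − d/p = 0.33412
EPQ = √(2DS / (H(1 − d/p)))
    = √(2 × 28,300 × 30 / (20 × 0.33412)) ≈ 504.09

504 drums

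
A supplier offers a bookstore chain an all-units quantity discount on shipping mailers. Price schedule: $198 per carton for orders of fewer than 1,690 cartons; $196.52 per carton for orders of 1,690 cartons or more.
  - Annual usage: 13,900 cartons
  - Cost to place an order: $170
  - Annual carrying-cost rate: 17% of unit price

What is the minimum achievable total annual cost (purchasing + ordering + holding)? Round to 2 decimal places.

H₁ = 17%×$198 = $33.6600;  H₂ = 17%×$196.52 = $33.4084
EOQ₁ = √(2×13,900×170/33.6600) = 374.71  (< 1,690, feasible at tier 1)
EOQ₂ = √(2×13,900×170/33.4084) = 376.11  (< 1,690 → use Q = 1,690 at tier-2 price)
TC(tier 1 (EOQ₁), Q≈374.7) = $2,764,812.58
TC(tier 2, Q≈1,690.0) = $2,761,256.32
Minimum at tier 2: $2,761,256.32

$2,761,256.32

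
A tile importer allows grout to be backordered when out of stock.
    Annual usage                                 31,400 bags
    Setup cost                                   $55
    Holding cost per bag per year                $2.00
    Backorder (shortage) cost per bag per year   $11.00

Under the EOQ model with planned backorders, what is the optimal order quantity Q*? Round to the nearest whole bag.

Q* = √(2DS/H) · √((H + b)/b)
   = √(2 × 31,400 × 55 / 2) · √((2 + 11) / 11)
   = 1,314.154 × 1.0871 ≈ 1,428.64

1,429 bags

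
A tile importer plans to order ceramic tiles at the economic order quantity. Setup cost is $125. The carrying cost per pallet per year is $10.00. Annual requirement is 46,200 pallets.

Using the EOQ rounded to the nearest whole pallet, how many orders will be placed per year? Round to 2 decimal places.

42.98 orders per year

EOQ = √(2DS/H) = √(2 × 46,200 × 125 / 10)
    = √(1,155,000.00) ≈ 1,074.71 → Q = 1,075
Orders per year = D/Q = 46,200 / 1,075 = 42.977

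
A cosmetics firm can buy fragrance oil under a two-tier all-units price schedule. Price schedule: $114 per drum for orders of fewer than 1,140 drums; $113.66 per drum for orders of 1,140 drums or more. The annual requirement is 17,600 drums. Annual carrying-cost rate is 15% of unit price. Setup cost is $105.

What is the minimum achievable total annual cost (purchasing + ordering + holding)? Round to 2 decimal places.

H₁ = 15%×$114 = $17.1000;  H₂ = 15%×$113.66 = $17.0490
EOQ₁ = √(2×17,600×105/17.1000) = 464.91  (< 1,140, feasible at tier 1)
EOQ₂ = √(2×17,600×105/17.0490) = 465.60  (< 1,140 → use Q = 1,140 at tier-2 price)
TC(tier 1 (EOQ₁), Q≈464.9) = $2,014,349.94
TC(tier 2, Q≈1,140.0) = $2,011,754.98
Minimum at tier 2: $2,011,754.98

$2,011,754.98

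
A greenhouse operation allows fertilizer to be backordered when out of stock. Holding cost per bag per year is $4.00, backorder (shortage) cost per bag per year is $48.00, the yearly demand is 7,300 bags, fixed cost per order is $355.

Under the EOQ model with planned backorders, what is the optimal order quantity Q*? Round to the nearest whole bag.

1,185 bags

Basic EOQ = √(2·7,300·355/4) = 1,138.310
Backorder adjustment √((H+b)/b) = √((4+48)/48) = 1.0408
Q* = 1,138.310 × 1.0408 ≈ 1,184.79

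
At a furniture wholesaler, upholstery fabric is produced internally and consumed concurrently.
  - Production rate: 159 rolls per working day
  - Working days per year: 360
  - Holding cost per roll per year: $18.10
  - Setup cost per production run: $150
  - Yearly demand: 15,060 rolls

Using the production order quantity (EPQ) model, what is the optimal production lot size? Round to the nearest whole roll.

582 rolls

Daily demand d = 15,060/360 = 41.833; p = 159; 1 − d/p = 0.73690
EPQ = √(2DS / (H(1 − d/p)))
    = √(2 × 15,060 × 150 / (18.1 × 0.73690)) ≈ 582.01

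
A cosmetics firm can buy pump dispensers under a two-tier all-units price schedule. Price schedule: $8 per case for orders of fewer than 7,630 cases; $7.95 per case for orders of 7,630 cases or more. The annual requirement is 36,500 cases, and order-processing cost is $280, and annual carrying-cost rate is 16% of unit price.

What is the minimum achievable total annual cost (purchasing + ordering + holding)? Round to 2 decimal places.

$296,367.13

H₁ = 16%×$8 = $1.2800;  H₂ = 16%×$7.95 = $1.2720
EOQ₁ = √(2×36,500×280/1.2800) = 3,996.09  (< 7,630, feasible at tier 1)
EOQ₂ = √(2×36,500×280/1.2720) = 4,008.64  (< 7,630 → use Q = 7,630 at tier-2 price)
TC(tier 1 (EOQ₁), Q≈3,996.1) = $297,115.00
TC(tier 2, Q≈7,630.0) = $296,367.13
Minimum at tier 2: $296,367.13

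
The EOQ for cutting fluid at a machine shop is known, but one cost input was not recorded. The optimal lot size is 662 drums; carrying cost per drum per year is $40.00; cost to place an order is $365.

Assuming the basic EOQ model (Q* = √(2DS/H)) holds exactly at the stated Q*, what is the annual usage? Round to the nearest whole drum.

24,013 drums per year

EOQ relation: Q² = 2DS/H, so rearrange for the unknown.
D = Q²H / (2S) = 662² × 40 / (2 × 365) = 24,013.37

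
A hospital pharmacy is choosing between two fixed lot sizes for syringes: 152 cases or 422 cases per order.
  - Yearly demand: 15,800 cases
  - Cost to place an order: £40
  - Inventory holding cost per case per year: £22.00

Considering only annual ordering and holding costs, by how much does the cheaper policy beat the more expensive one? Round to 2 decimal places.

£309.74

For each Q, cost = (D/Q)·S + (Q/2)·H.
TC(152) = (15,800/152)×40 + (152/2)×22 = £5,829.89
TC(422) = (15,800/422)×40 + (422/2)×22 = £6,139.63
Lots of 152 are cheaper by £309.74.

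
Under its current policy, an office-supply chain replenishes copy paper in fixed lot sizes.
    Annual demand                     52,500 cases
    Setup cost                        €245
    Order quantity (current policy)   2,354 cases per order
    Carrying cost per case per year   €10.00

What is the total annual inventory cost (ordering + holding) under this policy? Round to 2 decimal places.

Ordering: D/Q × S = 52,500/2,354 × €245 = €5,464.10
Holding:  Q/2 × H = 2,354/2 × €10 = €11,770.00
Total = €5,464.10 + €11,770.00 = €17,234.10

€17,234.10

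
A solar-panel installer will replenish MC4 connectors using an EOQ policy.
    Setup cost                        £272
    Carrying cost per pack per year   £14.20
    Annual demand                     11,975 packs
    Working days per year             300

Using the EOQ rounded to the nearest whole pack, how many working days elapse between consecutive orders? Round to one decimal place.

Optimal lot size Q* = (2 × 11,975 × £272 / £14.2)^½ ≈ 677.32 → Q = 677 packs
T = Q/D × 300 days = 677/11,975 × 300 = 16.960 days

17.0 days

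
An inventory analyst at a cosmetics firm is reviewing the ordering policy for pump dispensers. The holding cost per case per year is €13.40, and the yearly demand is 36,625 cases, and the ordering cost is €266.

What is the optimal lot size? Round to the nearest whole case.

EOQ = √(2DS/H) = √(2 × 36,625 × 266 / 13.4)
    = √(1,454,067.16) ≈ 1,205.85

1,206 cases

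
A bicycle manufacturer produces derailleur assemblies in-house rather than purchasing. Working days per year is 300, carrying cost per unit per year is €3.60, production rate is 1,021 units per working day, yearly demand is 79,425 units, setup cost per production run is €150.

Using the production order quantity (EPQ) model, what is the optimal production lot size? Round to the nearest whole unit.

2,989 units

Daily demand d = 79,425/300 = 264.750; p = 1021; 1 − d/p = 0.74070
EPQ = √(2DS / (H(1 − d/p)))
    = √(2 × 79,425 × 150 / (3.6 × 0.74070)) ≈ 2,989.29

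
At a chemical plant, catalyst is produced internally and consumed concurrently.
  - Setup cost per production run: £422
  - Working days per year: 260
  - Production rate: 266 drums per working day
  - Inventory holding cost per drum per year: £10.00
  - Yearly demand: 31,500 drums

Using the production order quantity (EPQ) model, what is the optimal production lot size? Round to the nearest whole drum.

Daily demand d = 31,500/260 = 121.154; p = 266; 1 − d/p = 0.54453
EPQ = √(2DS / (H(1 − d/p)))
    = √(2 × 31,500 × 422 / (10 × 0.54453)) ≈ 2,209.60

2,210 drums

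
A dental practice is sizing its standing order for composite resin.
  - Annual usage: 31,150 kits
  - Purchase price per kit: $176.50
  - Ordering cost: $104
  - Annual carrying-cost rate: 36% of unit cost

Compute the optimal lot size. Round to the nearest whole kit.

319 kits

Holding cost per kit per year: H = 36% × $176.5 = $63.5400
EOQ = √(2DS/H) = √(2 × 31,150 × 104 / 63.54)
    = √(101,970.41) ≈ 319.33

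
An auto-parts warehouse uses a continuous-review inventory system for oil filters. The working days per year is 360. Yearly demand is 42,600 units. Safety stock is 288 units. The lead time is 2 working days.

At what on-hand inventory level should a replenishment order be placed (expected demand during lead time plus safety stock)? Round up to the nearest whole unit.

Daily demand d = 42,600 / 360 = 118.333 units/day
Demand during lead time = 118.333 × 2 = 236.67
Reorder point = 236.67 + 288 = 524.67 → round up

525 units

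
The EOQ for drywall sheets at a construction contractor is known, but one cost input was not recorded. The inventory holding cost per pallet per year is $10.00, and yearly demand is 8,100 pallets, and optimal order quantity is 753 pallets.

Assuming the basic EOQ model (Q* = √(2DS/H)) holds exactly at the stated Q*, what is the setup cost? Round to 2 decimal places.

$350.01

Since Q* = (2DS/H)^½, squaring gives Q*²·H = 2DS.
S = Q²H / (2D) = 753² × 10 / (2 × 8,100) = 350.0056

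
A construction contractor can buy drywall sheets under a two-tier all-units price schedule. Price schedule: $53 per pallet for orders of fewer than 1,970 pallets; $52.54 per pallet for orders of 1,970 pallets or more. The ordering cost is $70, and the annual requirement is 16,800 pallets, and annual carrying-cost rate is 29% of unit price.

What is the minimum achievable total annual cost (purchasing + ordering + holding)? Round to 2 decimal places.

$896,412.51

H₁ = 29%×$53 = $15.3700;  H₂ = 29%×$52.54 = $15.2366
EOQ₁ = √(2×16,800×70/15.3700) = 391.18  (< 1,970, feasible at tier 1)
EOQ₂ = √(2×16,800×70/15.2366) = 392.89  (< 1,970 → use Q = 1,970 at tier-2 price)
TC(tier 1 (EOQ₁), Q≈391.2) = $896,412.51
TC(tier 2, Q≈1,970.0) = $898,277.01
Minimum at tier 1 (EOQ₁): $896,412.51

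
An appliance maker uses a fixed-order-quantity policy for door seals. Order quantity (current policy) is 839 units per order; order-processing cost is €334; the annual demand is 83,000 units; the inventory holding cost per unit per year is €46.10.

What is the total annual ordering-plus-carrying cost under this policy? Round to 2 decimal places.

€52,380.67

Annual ordering cost = (D/Q)·S = (83,000/839) × 334 = €33,041.72
Annual holding cost  = (Q/2)·H = (839/2) × 46.1 = €19,338.95
Total = €33,041.72 + €19,338.95 = €52,380.67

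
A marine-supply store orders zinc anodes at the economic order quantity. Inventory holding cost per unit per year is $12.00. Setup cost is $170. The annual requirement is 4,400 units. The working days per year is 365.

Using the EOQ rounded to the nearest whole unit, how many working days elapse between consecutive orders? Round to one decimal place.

29.3 days

EOQ = √(2DS/H) = √(2 × 4,400 × 170 / 12)
    = √(124,666.67) ≈ 353.08 → Q = 353 units
T = Q/D × 365 days = 353/4,400 × 365 = 29.283 days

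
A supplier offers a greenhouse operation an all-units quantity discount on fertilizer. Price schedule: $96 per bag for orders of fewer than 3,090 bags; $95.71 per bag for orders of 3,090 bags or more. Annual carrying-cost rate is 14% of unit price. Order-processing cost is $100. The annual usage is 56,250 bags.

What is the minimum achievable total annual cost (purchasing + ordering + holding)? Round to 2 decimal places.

$5,406,209.96

H₁ = 14%×$96 = $13.4400;  H₂ = 14%×$95.71 = $13.3994
EOQ₁ = √(2×56,250×100/13.4400) = 914.91  (< 3,090, feasible at tier 1)
EOQ₂ = √(2×56,250×100/13.3994) = 916.29  (< 3,090 → use Q = 3,090 at tier-2 price)
TC(tier 1 (EOQ₁), Q≈914.9) = $5,412,296.34
TC(tier 2, Q≈3,090.0) = $5,406,209.96
Minimum at tier 2: $5,406,209.96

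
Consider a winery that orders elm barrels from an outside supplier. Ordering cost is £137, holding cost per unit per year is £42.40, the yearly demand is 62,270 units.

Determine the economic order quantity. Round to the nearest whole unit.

634 units

2DS/H = 2·62,270·137/42.4 = 402,405.19
EOQ = √402,405.19 ≈ 634.35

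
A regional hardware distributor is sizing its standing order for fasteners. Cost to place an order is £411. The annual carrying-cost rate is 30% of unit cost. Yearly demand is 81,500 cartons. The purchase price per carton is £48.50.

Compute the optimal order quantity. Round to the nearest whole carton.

Carrying cost H = £48.5 × 30% = £14.5500/carton/yr
EOQ = √(2DS/H) = √(2 × 81,500 × 411 / 14.55)
    = √(4,604,329.90) ≈ 2,145.77

2,146 cartons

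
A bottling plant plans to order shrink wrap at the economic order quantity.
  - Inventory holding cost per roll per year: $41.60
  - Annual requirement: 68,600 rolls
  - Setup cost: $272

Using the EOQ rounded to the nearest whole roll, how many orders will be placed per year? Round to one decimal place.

2DS/H = 2·68,600·272/41.6 = 897,076.92
EOQ = √897,076.92 ≈ 947.14 → Q = 947
N = D/Q = 68,600/947 ≈ 72.439 orders/yr

72.4 orders per year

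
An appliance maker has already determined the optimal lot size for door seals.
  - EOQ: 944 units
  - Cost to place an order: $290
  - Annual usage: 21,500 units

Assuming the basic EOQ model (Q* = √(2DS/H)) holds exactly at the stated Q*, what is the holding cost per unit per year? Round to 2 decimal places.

$13.99

From Q* = √(2DS/H) ⇒ Q*² = 2DS/H.
H = 2DS / Q² = 2 × 21,500 × 290 / 944² = 13.9934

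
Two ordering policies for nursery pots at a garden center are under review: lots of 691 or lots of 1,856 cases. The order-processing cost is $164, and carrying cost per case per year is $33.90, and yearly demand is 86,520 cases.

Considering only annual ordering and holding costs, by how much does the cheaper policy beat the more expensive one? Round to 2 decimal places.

$6,857.42

TC(Q) = (D/Q)S + (Q/2)H
TC(691) = (86,520/691)×164 + (691/2)×33.9 = $32,246.86
TC(1,856) = (86,520/1,856)×164 + (1,856/2)×33.9 = $39,104.29
Lots of 691 are cheaper by $6,857.42.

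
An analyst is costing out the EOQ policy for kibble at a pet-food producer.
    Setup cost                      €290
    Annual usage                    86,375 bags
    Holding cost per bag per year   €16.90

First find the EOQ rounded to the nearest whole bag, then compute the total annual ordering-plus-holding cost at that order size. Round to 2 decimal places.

EOQ = √(2DS/H) = √(2 × 86,375 × 290 / 16.9)
    = √(2,964,349.11) ≈ 1,721.73 → Q = 1,722 bags
Orders/yr = 86,375/1,722 = 50.160; ordering cost = 50.160 × €290 = €14,546.31
Average inventory = 1,722/2 = 861; holding cost = 861 × €16.9 = €14,550.90
Total = €14,546.31 + €14,550.90 = €29,097.21

€29,097.21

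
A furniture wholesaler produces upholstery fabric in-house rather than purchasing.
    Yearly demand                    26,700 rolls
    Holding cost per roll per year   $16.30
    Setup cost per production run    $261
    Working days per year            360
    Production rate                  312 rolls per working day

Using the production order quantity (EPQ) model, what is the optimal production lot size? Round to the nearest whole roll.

1,059 rolls

d = 26,700/360 = 74.1667 rolls/day;  effective holding cost H(1 − d/p) = 16.3·(1 − 74.1667/312) = 12.42527
Q* = √(2DS / H_eff) = √(2·26,700·261 / 12.42527) ≈ 1,059.10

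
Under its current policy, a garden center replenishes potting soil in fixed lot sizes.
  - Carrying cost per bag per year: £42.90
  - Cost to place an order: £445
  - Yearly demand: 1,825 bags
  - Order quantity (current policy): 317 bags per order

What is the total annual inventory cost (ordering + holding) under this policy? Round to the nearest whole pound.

Annual ordering cost = (D/Q)·S = (1,825/317) × 445 = £2,561.91
Annual holding cost  = (Q/2)·H = (317/2) × 42.9 = £6,799.65
Total = £2,561.91 + £6,799.65 = £9,361.56

£9,362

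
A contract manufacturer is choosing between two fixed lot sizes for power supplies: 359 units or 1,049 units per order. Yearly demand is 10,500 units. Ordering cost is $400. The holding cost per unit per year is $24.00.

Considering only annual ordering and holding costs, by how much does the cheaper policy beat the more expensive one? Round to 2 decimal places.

$584.65

For each Q, cost = (D/Q)·S + (Q/2)·H.
TC(359) = (10,500/359)×400 + (359/2)×24 = $16,007.16
TC(1,049) = (10,500/1,049)×400 + (1,049/2)×24 = $16,591.81
Cheaper: Q = 359.  Difference = $584.65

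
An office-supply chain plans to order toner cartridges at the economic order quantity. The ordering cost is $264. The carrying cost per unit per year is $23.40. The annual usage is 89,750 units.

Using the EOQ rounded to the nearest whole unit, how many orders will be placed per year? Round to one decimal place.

63.1 orders per year

EOQ = √(2DS/H) = √(2 × 89,750 × 264 / 23.4)
    = √(2,025,128.21) ≈ 1,423.07 → Q = 1,423
N = D/Q = 89,750/1,423 ≈ 63.071 orders/yr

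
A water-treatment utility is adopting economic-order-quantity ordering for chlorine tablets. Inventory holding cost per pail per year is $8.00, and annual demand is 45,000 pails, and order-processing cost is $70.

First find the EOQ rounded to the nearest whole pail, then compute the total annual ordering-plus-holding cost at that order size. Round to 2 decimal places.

Optimal lot size Q* = (2 × 45,000 × $70 / $8)^½ ≈ 887.41 → Q = 887 pails
Orders/yr = 45,000/887 = 50.733; ordering cost = 50.733 × $70 = $3,551.30
Average inventory = 887/2 = 443.5; holding cost = 443.5 × $8 = $3,548.00
Total = $3,551.30 + $3,548.00 = $7,099.30

$7,099.30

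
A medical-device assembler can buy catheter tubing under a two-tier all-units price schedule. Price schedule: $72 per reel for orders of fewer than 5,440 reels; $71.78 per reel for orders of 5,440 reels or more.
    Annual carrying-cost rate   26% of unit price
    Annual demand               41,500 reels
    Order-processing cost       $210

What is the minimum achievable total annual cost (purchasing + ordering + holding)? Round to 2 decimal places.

$3,006,063.49

H₁ = 26%×$72 = $18.7200;  H₂ = 26%×$71.78 = $18.6628
EOQ₁ = √(2×41,500×210/18.7200) = 964.93  (< 5,440, feasible at tier 1)
EOQ₂ = √(2×41,500×210/18.6628) = 966.41  (< 5,440 → use Q = 5,440 at tier-2 price)
TC(tier 1 (EOQ₁), Q≈964.9) = $3,006,063.49
TC(tier 2, Q≈5,440.0) = $3,031,234.84
Minimum at tier 1 (EOQ₁): $3,006,063.49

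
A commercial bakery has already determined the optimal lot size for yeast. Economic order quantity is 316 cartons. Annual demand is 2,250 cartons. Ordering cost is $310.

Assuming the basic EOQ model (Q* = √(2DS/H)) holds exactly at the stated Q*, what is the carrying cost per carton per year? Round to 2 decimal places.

$13.97

EOQ relation: Q² = 2DS/H, so rearrange for the unknown.
H = 2DS / Q² = 2 × 2,250 × 310 / 316² = 13.9701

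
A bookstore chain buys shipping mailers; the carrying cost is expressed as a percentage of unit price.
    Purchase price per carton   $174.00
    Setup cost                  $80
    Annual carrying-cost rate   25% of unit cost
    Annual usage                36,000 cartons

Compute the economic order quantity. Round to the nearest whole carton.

364 cartons

Holding cost per carton per year: H = 25% × $174 = $43.5000
Q* = √(2·D·S / H) = √(2·36,000·80 / 43.5) = √132,413.8 ≈ 363.89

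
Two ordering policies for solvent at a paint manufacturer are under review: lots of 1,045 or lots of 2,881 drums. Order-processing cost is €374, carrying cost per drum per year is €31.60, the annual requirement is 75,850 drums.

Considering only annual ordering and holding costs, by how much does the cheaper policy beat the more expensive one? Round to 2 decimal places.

TC(Q) = (D/Q)S + (Q/2)H
TC(1,045) = (75,850/1,045)×374 + (1,045/2)×31.6 = €43,657.32
TC(2,881) = (75,850/2,881)×374 + (2,881/2)×31.6 = €55,366.35
Cheaper: Q = 1,045.  Difference = €11,709.03

€11,709.03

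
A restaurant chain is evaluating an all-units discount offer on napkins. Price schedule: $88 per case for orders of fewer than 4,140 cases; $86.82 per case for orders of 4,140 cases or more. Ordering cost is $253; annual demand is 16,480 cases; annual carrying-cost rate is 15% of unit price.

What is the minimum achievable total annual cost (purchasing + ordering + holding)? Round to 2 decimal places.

$1,458,758.32

H₁ = 15%×$88 = $13.2000;  H₂ = 15%×$86.82 = $13.0230
EOQ₁ = √(2×16,480×253/13.2000) = 794.82  (< 4,140, feasible at tier 1)
EOQ₂ = √(2×16,480×253/13.0230) = 800.20  (< 4,140 → use Q = 4,140 at tier-2 price)
TC(tier 1 (EOQ₁), Q≈794.8) = $1,460,731.58
TC(tier 2, Q≈4,140.0) = $1,458,758.32
Minimum at tier 2: $1,458,758.32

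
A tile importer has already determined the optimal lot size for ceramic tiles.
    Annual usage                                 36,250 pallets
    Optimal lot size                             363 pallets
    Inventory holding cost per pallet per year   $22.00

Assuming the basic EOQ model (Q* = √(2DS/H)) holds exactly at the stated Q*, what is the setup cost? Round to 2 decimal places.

$39.99

Since Q* = (2DS/H)^½, squaring gives Q*²·H = 2DS.
S = Q²H / (2D) = 363² × 22 / (2 × 36,250) = 39.9851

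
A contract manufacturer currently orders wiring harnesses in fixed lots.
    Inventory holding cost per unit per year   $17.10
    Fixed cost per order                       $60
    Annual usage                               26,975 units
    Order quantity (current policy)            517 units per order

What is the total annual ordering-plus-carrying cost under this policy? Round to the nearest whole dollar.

Annual ordering cost = (D/Q)·S = (26,975/517) × 60 = $3,130.56
Annual holding cost  = (Q/2)·H = (517/2) × 17.1 = $4,420.35
Total = $3,130.56 + $4,420.35 = $7,550.91

$7,551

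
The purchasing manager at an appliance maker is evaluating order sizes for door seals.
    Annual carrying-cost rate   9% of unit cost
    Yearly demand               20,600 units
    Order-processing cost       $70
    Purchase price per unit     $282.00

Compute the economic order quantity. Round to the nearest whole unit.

337 units

Holding cost per unit per year: H = 9% × $282 = $25.3800
Optimal lot size Q* = (2 × 20,600 × $70 / $25.38)^½ ≈ 337.09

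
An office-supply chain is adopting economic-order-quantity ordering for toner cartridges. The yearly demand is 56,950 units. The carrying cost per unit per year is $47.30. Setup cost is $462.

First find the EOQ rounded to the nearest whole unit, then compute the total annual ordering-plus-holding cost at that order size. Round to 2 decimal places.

$49,889.99

Optimal lot size Q* = (2 × 56,950 × $462 / $47.3)^½ ≈ 1,054.76 → Q = 1,055 units
Orders/yr = 56,950/1,055 = 53.981; ordering cost = 53.981 × $462 = $24,939.24
Average inventory = 1,055/2 = 527.5; holding cost = 527.5 × $47.3 = $24,950.75
Total = $24,939.24 + $24,950.75 = $49,889.99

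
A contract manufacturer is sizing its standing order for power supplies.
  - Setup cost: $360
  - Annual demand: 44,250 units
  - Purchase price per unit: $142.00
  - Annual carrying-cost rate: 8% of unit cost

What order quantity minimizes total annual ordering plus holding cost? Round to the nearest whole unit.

Holding cost per unit per year: H = 8% × $142 = $11.3600
2DS/H = 2·44,250·360/11.36 = 2,804,577.46
EOQ = √2,804,577.46 ≈ 1,674.69

1,675 units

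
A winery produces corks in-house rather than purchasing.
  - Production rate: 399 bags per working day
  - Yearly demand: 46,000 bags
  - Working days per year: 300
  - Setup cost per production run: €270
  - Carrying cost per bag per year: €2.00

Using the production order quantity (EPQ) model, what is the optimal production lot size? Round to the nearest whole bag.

Daily demand d = 46,000/300 = 153.333; p = 399; 1 − d/p = 0.61571
EPQ = √(2DS / (H(1 − d/p)))
    = √(2 × 46,000 × 270 / (2 × 0.61571)) ≈ 4,491.32

4,491 bags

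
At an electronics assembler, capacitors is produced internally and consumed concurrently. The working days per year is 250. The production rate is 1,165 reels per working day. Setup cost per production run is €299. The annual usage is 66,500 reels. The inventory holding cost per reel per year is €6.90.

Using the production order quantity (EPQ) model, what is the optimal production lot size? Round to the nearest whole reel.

Daily demand d = 66,500/250 = 266.000; p = 1165; 1 − d/p = 0.77167
EPQ = √(2DS / (H(1 − d/p)))
    = √(2 × 66,500 × 299 / (6.9 × 0.77167)) ≈ 2,732.88

2,733 reels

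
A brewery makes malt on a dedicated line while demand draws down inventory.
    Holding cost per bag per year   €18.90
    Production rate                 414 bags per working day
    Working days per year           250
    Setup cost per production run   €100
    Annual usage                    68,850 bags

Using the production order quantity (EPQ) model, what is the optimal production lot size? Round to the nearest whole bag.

d = 68,850/250 = 275.4000 bags/day;  effective holding cost H(1 − d/p) = 18.9·(1 − 275.4000/414) = 6.32739
Q* = √(2DS / H_eff) = √(2·68,850·100 / 6.32739) ≈ 1,475.21

1,475 bags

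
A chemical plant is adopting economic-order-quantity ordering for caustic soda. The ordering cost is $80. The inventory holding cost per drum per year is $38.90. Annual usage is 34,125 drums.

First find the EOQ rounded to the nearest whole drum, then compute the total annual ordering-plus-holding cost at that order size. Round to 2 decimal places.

EOQ = √(2DS/H) = √(2 × 34,125 × 80 / 38.9)
    = √(140,359.90) ≈ 374.65 → Q = 375 drums
Annual ordering cost = (D/Q)·S = (34,125/375) × 80 = $7,280.00
Annual holding cost  = (Q/2)·H = (375/2) × 38.9 = $7,293.75
Total = $7,280.00 + $7,293.75 = $14,573.75

$14,573.75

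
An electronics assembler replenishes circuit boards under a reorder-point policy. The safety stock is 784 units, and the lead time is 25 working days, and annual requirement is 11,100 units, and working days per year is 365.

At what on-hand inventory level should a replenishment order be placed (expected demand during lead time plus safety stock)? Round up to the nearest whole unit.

1,545 units

Daily demand d = 11,100 / 365 = 30.411 units/day
Demand during lead time = 30.411 × 25 = 760.27
Reorder point = 760.27 + 784 = 1,544.27 → round up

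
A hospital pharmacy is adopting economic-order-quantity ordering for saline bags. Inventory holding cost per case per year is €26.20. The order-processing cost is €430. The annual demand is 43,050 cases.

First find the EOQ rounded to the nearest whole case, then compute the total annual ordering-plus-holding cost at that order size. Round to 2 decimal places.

Optimal lot size Q* = (2 × 43,050 × €430 / €26.2)^½ ≈ 1,188.74 → Q = 1,189 cases
Annual ordering cost = (D/Q)·S = (43,050/1,189) × 430 = €15,568.97
Annual holding cost  = (Q/2)·H = (1,189/2) × 26.2 = €15,575.90
Total = €15,568.97 + €15,575.90 = €31,144.87

€31,144.87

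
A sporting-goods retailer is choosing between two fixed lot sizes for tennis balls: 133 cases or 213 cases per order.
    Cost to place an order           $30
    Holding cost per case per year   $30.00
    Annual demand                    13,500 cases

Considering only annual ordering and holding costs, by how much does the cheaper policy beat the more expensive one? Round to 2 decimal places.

For each Q, cost = (D/Q)·S + (Q/2)·H.
TC(133) = (13,500/133)×30 + (133/2)×30 = $5,040.11
TC(213) = (13,500/213)×30 + (213/2)×30 = $5,096.41
Lots of 133 are cheaper by $56.30.

$56.30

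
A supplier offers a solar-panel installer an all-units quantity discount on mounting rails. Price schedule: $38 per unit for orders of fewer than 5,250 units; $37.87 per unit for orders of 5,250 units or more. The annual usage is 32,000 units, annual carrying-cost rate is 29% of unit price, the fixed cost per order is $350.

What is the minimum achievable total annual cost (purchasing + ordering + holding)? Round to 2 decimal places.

$1,231,711.40

H₁ = 29%×$38 = $11.0200;  H₂ = 29%×$37.87 = $10.9823
EOQ₁ = √(2×32,000×350/11.0200) = 1,425.72  (< 5,250, feasible at tier 1)
EOQ₂ = √(2×32,000×350/10.9823) = 1,428.16  (< 5,250 → use Q = 5,250 at tier-2 price)
TC(tier 1 (EOQ₁), Q≈1,425.7) = $1,231,711.40
TC(tier 2, Q≈5,250.0) = $1,242,801.87
Minimum at tier 1 (EOQ₁): $1,231,711.40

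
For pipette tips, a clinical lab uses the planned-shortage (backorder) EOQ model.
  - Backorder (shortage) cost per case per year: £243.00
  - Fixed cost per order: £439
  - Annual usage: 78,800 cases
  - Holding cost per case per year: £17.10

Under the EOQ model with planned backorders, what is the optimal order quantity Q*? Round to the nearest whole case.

Q* = √(2DS/H) · √((H + b)/b)
   = √(2 × 78,800 × 439 / 17.1) · √((17.1 + 243) / 243)
   = 2,011.464 × 1.0346 ≈ 2,081.03

2,081 cases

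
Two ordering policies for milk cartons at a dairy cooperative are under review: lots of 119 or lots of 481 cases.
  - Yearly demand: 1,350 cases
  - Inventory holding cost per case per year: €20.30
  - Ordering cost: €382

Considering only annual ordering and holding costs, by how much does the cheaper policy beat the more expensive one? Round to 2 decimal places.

€412.83

TC(Q) = (D/Q)S + (Q/2)H
TC(119) = (1,350/119)×382 + (119/2)×20.3 = €5,541.46
TC(481) = (1,350/481)×382 + (481/2)×20.3 = €5,954.29
|ΔTC| = |€5,541.46 − €5,954.29| = €412.83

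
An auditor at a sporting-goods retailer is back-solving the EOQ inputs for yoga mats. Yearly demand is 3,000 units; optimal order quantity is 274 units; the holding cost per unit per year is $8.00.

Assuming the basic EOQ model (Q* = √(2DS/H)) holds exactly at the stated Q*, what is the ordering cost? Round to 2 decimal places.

$100.10

EOQ relation: Q² = 2DS/H, so rearrange for the unknown.
S = Q²H / (2D) = 274² × 8 / (2 × 3,000) = 100.1013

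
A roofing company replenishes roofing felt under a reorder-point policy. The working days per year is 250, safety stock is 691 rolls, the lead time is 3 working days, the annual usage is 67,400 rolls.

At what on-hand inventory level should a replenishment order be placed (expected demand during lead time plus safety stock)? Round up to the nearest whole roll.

Daily demand d = 67,400 / 250 = 269.600 rolls/day
Demand during lead time = 269.600 × 3 = 808.80
Reorder point = 808.80 + 691 = 1,499.80 → round up

1,500 rolls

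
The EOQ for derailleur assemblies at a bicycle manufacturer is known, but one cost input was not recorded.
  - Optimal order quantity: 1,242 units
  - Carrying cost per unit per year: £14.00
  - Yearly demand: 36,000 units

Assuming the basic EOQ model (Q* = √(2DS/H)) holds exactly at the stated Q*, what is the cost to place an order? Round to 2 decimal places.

£299.94

From Q* = √(2DS/H) ⇒ Q*² = 2DS/H.
S = Q²H / (2D) = 1,242² × 14 / (2 × 36,000) = 299.9430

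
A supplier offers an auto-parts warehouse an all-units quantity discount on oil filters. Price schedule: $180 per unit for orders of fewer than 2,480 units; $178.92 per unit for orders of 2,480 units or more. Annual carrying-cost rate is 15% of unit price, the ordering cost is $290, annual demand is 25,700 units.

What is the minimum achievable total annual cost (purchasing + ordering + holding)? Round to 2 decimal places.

H₁ = 15%×$180 = $27.0000;  H₂ = 15%×$178.92 = $26.8380
EOQ₁ = √(2×25,700×290/27.0000) = 743.02  (< 2,480, feasible at tier 1)
EOQ₂ = √(2×25,700×290/26.8380) = 745.26  (< 2,480 → use Q = 2,480 at tier-2 price)
TC(tier 1 (EOQ₁), Q≈743.0) = $4,646,061.46
TC(tier 2, Q≈2,480.0) = $4,634,528.36
Minimum at tier 2: $4,634,528.36

$4,634,528.36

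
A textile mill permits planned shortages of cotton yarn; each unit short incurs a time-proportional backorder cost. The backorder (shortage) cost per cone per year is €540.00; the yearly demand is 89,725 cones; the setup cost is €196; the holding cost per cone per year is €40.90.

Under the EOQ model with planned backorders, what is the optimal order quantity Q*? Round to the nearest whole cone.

962 cones

Q* = √(2DS/H) · √((H + b)/b)
   = √(2 × 89,725 × 196 / 40.9) · √((40.9 + 540) / 540)
   = 927.338 × 1.0372 ≈ 961.82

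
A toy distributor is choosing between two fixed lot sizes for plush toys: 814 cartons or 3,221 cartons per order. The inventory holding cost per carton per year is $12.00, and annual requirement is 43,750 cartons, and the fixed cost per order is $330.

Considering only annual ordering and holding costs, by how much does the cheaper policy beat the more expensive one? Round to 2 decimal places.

Annual cost at Q: ordering D·S/Q plus holding Q·H/2.
TC(814) = (43,750/814)×330 + (814/2)×12 = $22,620.49
TC(3,221) = (43,750/3,221)×330 + (3,221/2)×12 = $23,808.30
Cheaper: Q = 814.  Difference = $1,187.82

$1,187.82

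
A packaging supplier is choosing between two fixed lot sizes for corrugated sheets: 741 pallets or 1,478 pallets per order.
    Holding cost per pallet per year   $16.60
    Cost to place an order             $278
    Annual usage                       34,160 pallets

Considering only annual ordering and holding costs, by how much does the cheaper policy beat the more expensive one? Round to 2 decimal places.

TC(Q) = (D/Q)S + (Q/2)H
TC(741) = (34,160/741)×278 + (741/2)×16.6 = $18,966.06
TC(1,478) = (34,160/1,478)×278 + (1,478/2)×16.6 = $18,692.62
Cheaper: Q = 1,478.  Difference = $273.44

$273.44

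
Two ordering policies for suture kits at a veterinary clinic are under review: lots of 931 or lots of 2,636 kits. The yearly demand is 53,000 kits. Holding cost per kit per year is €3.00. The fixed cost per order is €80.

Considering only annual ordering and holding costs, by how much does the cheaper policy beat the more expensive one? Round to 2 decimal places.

€388.25

For each Q, cost = (D/Q)·S + (Q/2)·H.
TC(931) = (53,000/931)×80 + (931/2)×3 = €5,950.74
TC(2,636) = (53,000/2,636)×80 + (2,636/2)×3 = €5,562.50
|ΔTC| = |€5,950.74 − €5,562.50| = €388.25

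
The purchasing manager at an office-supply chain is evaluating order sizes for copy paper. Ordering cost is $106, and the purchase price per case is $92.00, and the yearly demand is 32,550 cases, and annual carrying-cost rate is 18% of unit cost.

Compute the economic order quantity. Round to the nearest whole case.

646 cases

Holding cost per case per year: H = 18% × $92 = $16.5600
EOQ = √(2DS/H) = √(2 × 32,550 × 106 / 16.56)
    = √(416,702.90) ≈ 645.53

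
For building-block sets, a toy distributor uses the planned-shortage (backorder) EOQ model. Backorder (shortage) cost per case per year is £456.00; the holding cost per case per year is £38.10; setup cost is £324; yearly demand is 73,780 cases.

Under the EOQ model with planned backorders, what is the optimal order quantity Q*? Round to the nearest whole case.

1,166 cases

Q* = √(2DS/H) · √((H + b)/b)
   = √(2 × 73,780 × 324 / 38.1) · √((38.1 + 456) / 456)
   = 1,120.197 × 1.0409 ≈ 1,166.06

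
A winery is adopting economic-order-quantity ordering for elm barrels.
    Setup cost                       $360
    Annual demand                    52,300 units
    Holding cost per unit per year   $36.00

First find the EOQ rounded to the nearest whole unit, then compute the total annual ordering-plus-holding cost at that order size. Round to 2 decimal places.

$36,818.69

Q* = √(2·D·S / H) = √(2·52,300·360 / 36) = √1,046,000.0 ≈ 1,022.74 → Q = 1,023 units
Ordering: D/Q × S = 52,300/1,023 × $360 = $18,404.69
Holding:  Q/2 × H = 1,023/2 × $36 = $18,414.00
Total = $18,404.69 + $18,414.00 = $36,818.69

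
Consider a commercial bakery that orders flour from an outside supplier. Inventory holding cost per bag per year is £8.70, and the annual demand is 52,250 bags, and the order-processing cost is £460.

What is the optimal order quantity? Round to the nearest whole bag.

2,351 bags

EOQ = √(2DS/H) = √(2 × 52,250 × 460 / 8.7)
    = √(5,525,287.36) ≈ 2,350.59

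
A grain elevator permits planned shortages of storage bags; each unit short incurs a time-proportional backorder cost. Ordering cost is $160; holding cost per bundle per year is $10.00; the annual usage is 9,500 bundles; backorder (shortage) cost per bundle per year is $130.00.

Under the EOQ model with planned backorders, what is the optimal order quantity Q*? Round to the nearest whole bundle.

572 bundles

Q* = √(2DS/H) · √((H + b)/b)
   = √(2 × 9,500 × 160 / 10) · √((10 + 130) / 130)
   = 551.362 × 1.0377 ≈ 572.18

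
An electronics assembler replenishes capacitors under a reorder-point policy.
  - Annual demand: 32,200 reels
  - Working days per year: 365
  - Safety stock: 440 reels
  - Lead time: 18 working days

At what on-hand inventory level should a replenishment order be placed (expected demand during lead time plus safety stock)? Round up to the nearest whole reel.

2,028 reels

Daily demand d = 32,200 / 365 = 88.219 reels/day
Demand during lead time = 88.219 × 18 = 1,587.95
Reorder point = 1,587.95 + 440 = 2,027.95 → round up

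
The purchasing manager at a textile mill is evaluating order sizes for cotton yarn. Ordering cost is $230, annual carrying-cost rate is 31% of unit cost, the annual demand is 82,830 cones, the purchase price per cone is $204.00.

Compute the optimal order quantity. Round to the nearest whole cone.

776 cones

H = i·C = 0.31 × $204 = $63.2400 per cone-year
2DS/H = 2·82,830·230/63.24 = 602,495.26
EOQ = √602,495.26 ≈ 776.21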